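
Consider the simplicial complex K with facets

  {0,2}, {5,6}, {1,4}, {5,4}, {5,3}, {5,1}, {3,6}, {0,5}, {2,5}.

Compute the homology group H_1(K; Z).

H_1 ≅ Z^3.

We work with the vertex ordering 0 < 1 < 2 < 3 < 4 < 5 < 6. The simplices of K, each written with vertices in increasing order, are:

  0-simplices (7): [0], [1], [2], [3], [4], [5], [6]
  1-simplices (9): [0,2], [0,5], [1,4], [1,5], [2,5], [3,5], [3,6], [4,5], [5,6]

so the chain groups are C_0 ≅ Z^7, C_1 ≅ Z^9.

∂_1: C_1 → C_0 maps an edge to its endpoints' difference, ∂[p,q] = q − p. For instance
  ∂[3,6] = [6] − [3].
As a 7×9 matrix over Z this has rank 6, with invariant factors (1,1,1,1,1,1).

Now H_k = ker ∂_k / im ∂_{k+1}, so:

  H_1: rank ker ∂_1 − rank ∂_2 = (9 − 6) − 0 = 3, and there is no ∂_2, so H_1 = Z^3.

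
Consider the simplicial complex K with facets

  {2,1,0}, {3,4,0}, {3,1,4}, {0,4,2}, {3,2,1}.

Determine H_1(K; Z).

H_1 ≅ Z.

Order the vertices as 0 < 1 < 2 < 3 < 4. Listing each simplex with vertices in this order, K has dimension 2 with simplices:

  0-simplices (5): [0], [1], [2], [3], [4]
  1-simplices (10): [0,1], [0,2], [0,3], [0,4], [1,2], [1,3], [1,4], [2,3], [2,4], [3,4]
  2-simplices (5): [0,1,2], [0,2,4], [0,3,4], [1,2,3], [1,3,4]

Hence C_0 ≅ Z^5, C_1 ≅ Z^10, C_2 ≅ Z^5.

∂_1: C_1 → C_0 sends each edge [p,q] (with p < q) to q − p.
The 5×10 boundary matrix has rank 4 and Smith normal form diag(1,1,1,1).

∂_2: C_2 → C_1 acts by ∂[p,q,r] = [q,r] − [p,r] + [p,q]. For instance
  ∂[0,2,4] = [2,4] − [0,4] + [0,2],
  ∂[0,1,2] = [1,2] − [0,2] + [0,1].
As a 10×5 matrix over Z this has rank 5, with invariant factors (1,1,1,1,1).

Now H_k = ker ∂_k / im ∂_{k+1}, so:

  H_1: rank ker ∂_1 − rank ∂_2 = (10 − 4) − 5 = 1, and the invariant factors of ∂_2 are all 1, so H_1 = Z.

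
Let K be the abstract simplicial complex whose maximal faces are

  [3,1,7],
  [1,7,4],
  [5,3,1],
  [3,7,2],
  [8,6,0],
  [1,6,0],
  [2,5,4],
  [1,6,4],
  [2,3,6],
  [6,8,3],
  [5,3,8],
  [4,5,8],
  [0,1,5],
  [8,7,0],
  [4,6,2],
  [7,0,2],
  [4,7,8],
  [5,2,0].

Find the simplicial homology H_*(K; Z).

H_0 ≅ Z,  H_1 ≅ Z^2,  H_2 ≅ Z.

Order the vertices as 0 < 1 < 2 < 3 < 4 < 5 < 6 < 7 < 8. Listing each simplex with vertices in this order, K has dimension 2 with simplices:

  0-simplices (9): [0], [1], [2], [3], [4], [5], [6], [7], [8]
  1-simplices (27): (27 of them)
  2-simplices (18): [0,1,5], [0,1,6], [0,2,5], [0,2,7], [0,6,8], [0,7,8], [1,3,5], [1,3,7], [1,4,6], [1,4,7], [2,3,6], [2,3,7], [2,4,5], [2,4,6], [3,5,8], [3,6,8], [4,5,8], [4,7,8]

giving chain groups C_0 ≅ Z^9, C_1 ≅ Z^27, C_2 ≅ Z^18.

∂_1: C_1 → C_0 is given by ∂[p,q] = [q] − [p]. For instance
  ∂[1,7] = [7] − [1].
As a 9×27 matrix over Z this has rank 8, with invariant factors (1,1,1,1,1,1,1,1).

Boundary ∂_2: C_2 → C_1 maps a triangle to the signed sum of its edges. For instance
  ∂[4,7,8] = [7,8] − [4,8] + [4,7],
  ∂[3,6,8] = [6,8] − [3,8] + [3,6].
As a 27×18 matrix over Z this has rank 17, with invariant factors (1,1,1,1,1,1,1,1,1,1,1,1,1,1,1,1,1).

Reading off H_k = ker ∂_k / im ∂_{k+1}:

  H_0: rank C_0 − rank ∂_1 = 9 − 8 = 1, and the invariant factors of ∂_1 are all 1, so H_0 = Z.
  H_1: rank ker ∂_1 − rank ∂_2 = (27 − 8) − 17 = 2, and the invariant factors of ∂_2 are all 1, so H_1 = Z^2.
  H_2: rank ker ∂_2 − rank ∂_3 = (18 − 17) − 0 = 1, and there is no ∂_3, so H_2 = Z.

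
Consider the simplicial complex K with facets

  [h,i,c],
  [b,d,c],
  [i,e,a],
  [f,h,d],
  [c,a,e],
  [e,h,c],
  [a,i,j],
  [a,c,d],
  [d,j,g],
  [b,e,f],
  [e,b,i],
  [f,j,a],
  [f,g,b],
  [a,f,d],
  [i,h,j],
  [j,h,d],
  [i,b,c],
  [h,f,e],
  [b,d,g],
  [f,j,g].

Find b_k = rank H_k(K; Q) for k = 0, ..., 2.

b_0 = 1, b_1 = 1, b_2 = 0.

Order the vertices as a < b < c < d < e < f < g < h < i < j. Listing each simplex with vertices in this order, K has dimension 2 with simplices:

  0-simplices (10): a, b, c, d, e, f, g, h, i, j
  1-simplices (30): ac, ad, ae, af, ai, aj, bc, bd, be, bf, bg, bi, cd, ce, ch, ci, df, dg, dh, dj, ef, eh, ei, fg, fh, fj, gj, hi, hj, ij
  2-simplices (20): acd, ace, adf, aei, afj, aij, bcd, bci, bdg, bef, bei, bfg, ceh, chi, dfh, dgj, dhj, efh, fgj, hij

so the chain groups are C_0 ≅ Z^10, C_1 ≅ Z^30, C_2 ≅ Z^20.

∂_1: C_1 → C_0 sends each edge [p,q] (with p < q) to q − p.
The resulting 10×30 matrix has rank 9, and its Smith normal form has invariant factors (1,1,1,1,1,1,1,1,1).

Boundary ∂_2: C_2 → C_1 acts by ∂[p,q,r] = [q,r] − [p,r] + [p,q]. For instance
  ∂aei = ei − ai + ae,
  ∂bef = ef − bf + be.
The resulting 30×20 matrix has rank 20, and its Smith normal form has invariant factors (1,1,1,1,1,1,1,1,1,1,1,1,1,1,1,1,1,1,1,2).

Computing H_k = (kernel of ∂_k) / (image of ∂_{k+1}):

  H_0: rank C_0 − rank ∂_1 = 10 − 9 = 1, and the invariant factors of ∂_1 are all 1, so H_0 = Z.
  H_1: rank ker ∂_1 − rank ∂_2 = (30 − 9) − 20 = 1, and ∂_2 has invariant factor 2 > 1, so H_1 = Z ⊕ Z_2.
  H_2: rank ker ∂_2 − rank ∂_3 = (20 − 20) − 0 = 0, and there is no ∂_3, so H_2 = 0.

(K is a triangulation of the Klein bottle.)

Hence the Betti numbers are b_0 = 1, b_1 = 1, b_2 = 0.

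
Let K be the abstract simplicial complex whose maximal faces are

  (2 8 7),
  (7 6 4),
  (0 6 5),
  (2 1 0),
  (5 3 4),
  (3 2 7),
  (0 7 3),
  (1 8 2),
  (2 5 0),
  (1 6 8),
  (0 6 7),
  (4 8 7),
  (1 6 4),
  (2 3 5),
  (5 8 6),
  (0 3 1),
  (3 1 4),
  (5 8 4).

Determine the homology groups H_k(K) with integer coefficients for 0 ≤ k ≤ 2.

H_0 ≅ Z,  H_1 ≅ Z ⊕ Z/2,  H_2 = 0.

Take the total order 0 < 1 < 2 < 3 < 4 < 5 < 6 < 7 < 8 on the vertex set. Then K (dimension 2) consists of the simplices:

  0-simplices (9): [0], [1], [2], [3], [4], [5], [6], [7], [8]
  1-simplices (27): (27 of them)
  2-simplices (18): [0,1,2], [0,1,3], [0,2,5], [0,3,7], [0,5,6], [0,6,7], [1,2,8], [1,3,4], [1,4,6], [1,6,8], [2,3,5], [2,3,7], [2,7,8], [3,4,5], [4,5,8], [4,6,7], [4,7,8], [5,6,8]

Hence C_0 ≅ Z^9, C_1 ≅ Z^27, C_2 ≅ Z^18.

The boundary map ∂_1: C_1 → C_0 maps an edge to its endpoints' difference, ∂[p,q] = q − p.
The 9×27 boundary matrix has rank 8 and Smith normal form diag(1,1,1,1,1,1,1,1).

∂_2: C_2 → C_1 sends each 2-simplex [p,q,r] to [q,r] − [p,r] + [p,q]. For instance
  ∂[0,6,7] = [6,7] − [0,7] + [0,6],
  ∂[0,2,5] = [2,5] − [0,5] + [0,2].
The 27×18 boundary matrix has rank 18 and Smith normal form diag(1,1,1,1,1,1,1,1,1,1,1,1,1,1,1,1,1,2).

From H_k ≅ ker(∂_k) / im(∂_{k+1}) we obtain:

  H_0: rank C_0 − rank ∂_1 = 9 − 8 = 1, and the invariant factors of ∂_1 are all 1, so H_0 = Z.
  H_1: rank ker ∂_1 − rank ∂_2 = (27 − 8) − 18 = 1, and ∂_2 has invariant factor 2 > 1, so H_1 = Z ⊕ Z/2.
  H_2: rank ker ∂_2 − rank ∂_3 = (18 − 18) − 0 = 0, and there is no ∂_3, so H_2 = 0.

As a check, the Euler characteristic is 9 − 27 + 18 = 0, which agrees with 1 − 1 + 0 = 0.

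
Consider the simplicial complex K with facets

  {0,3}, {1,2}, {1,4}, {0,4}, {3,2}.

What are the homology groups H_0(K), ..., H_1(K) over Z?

Fix the vertex order 0 < 1 < 2 < 3 < 4 and write every simplex with vertices in increasing order. Then dim K = 1 and the simplices of K are:

  0-simplices (5): [0], [1], [2], [3], [4]
  1-simplices (5): [0,3], [0,4], [1,2], [1,4], [2,3]

giving chain groups C_0 ≅ Z^5, C_1 ≅ Z^5.

Boundary ∂_1: C_1 → C_0 maps an edge to its endpoints' difference, ∂[p,q] = q − p.
The resulting 5×5 matrix has rank 4, and its Smith normal form has invariant factors (1,1,1,1).

Computing H_k = (kernel of ∂_k) / (image of ∂_{k+1}):

  H_0: rank C_0 − rank ∂_1 = 5 − 4 = 1, and the invariant factors of ∂_1 are all 1, so H_0 = Z.
  H_1: rank ker ∂_1 − rank ∂_2 = (5 − 4) − 0 = 1, and there is no ∂_2, so H_1 = Z.

As a check, the Euler characteristic is 5 − 5 = 0, which agrees with 1 − 1 = 0.

H_0 = Z,  H_1 = Z.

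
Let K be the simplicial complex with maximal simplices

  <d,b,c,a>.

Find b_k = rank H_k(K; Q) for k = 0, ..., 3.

Fix the vertex order a < b < c < d and write every simplex with vertices in increasing order. Then dim K = 3 and the simplices of K are:

  0-simplices (4): a, b, c, d
  1-simplices (6): ab, ac, ad, bc, bd, cd
  2-simplices (4): abc, abd, acd, bcd
  3-simplices (1): abcd

giving chain groups C_0 ≅ Z^4, C_1 ≅ Z^6, C_2 ≅ Z^4, C_3 ≅ Z^1.

The boundary map ∂_1: C_1 → C_0 maps an edge to its endpoints' difference, ∂[p,q] = q − p. For instance
  ∂ab = b − a.
The 4×6 boundary matrix has rank 3 and Smith normal form diag(1,1,1).

∂_2: C_2 → C_1 acts by ∂[p,q,r] = [q,r] − [p,r] + [p,q]. For instance
  ∂bcd = cd − bd + bc,
  ∂acd = cd − ad + ac.
The 6×4 boundary matrix has rank 3 and Smith normal form diag(1,1,1).

The boundary map ∂_3: C_3 → C_2 sends each 3-simplex σ to the alternating sum Σ_i (−1)^i (σ with its i-th vertex removed). For instance
  ∂abcd = bcd − acd + abd − abc.
The resulting 4×1 matrix has rank 1, and its Smith normal form has invariant factors (1).

Now H_k = ker ∂_k / im ∂_{k+1}, so:

  H_0: rank C_0 − rank ∂_1 = 4 − 3 = 1, and the invariant factors of ∂_1 are all 1, so H_0 ≅ Z.
  H_1: rank ker ∂_1 − rank ∂_2 = (6 − 3) − 3 = 0, and the invariant factors of ∂_2 are all 1, so H_1 ≅ 0.
  H_2: rank ker ∂_2 − rank ∂_3 = (4 − 3) − 1 = 0, and the invariant factors of ∂_3 are all 1, so H_2 ≅ 0.
  H_3: rank ker ∂_3 − rank ∂_4 = (1 − 1) − 0 = 0, and there is no ∂_4, so H_3 ≅ 0.

As a check, the Euler characteristic is 4 − 6 + 4 − 1 = 1, which agrees with 1 − 0 + 0 − 0 = 1.

Hence the Betti numbers are b_0 = 1, b_1 = 0, b_2 = 0, b_3 = 0.

b_0 = 1, b_1 = 0, b_2 = 0, b_3 = 0.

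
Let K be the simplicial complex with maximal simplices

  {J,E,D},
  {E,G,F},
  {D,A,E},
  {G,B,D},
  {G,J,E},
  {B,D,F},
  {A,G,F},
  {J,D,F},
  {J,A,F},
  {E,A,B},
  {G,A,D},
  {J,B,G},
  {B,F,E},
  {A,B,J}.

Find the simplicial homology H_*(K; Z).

H_0 = Z,  H_1 = Z^2,  H_2 = Z.

We work with the vertex ordering A < B < D < E < F < G < J. The simplices of K, each written with vertices in increasing order, are:

  0-simplices (7): A, B, D, E, F, G, J
  1-simplices (21): AB, AD, AE, AF, AG, AJ, BD, BE, BF, BG, BJ, DE, DF, DG, DJ, EF, EG, EJ, FG, FJ, GJ
  2-simplices (14): ABE, ABJ, ADE, ADG, AFG, AFJ, BDF, BDG, BEF, BGJ, DEJ, DFJ, EFG, EGJ

giving chain groups C_0 ≅ Z^7, C_1 ≅ Z^21, C_2 ≅ Z^14.

∂_1: C_1 → C_0 sends each edge [p,q] (with p < q) to q − p.
The 7×21 boundary matrix has rank 6 and Smith normal form diag(1,1,1,1,1,1).

The boundary map ∂_2: C_2 → C_1 maps a triangle to the signed sum of its edges. For instance
  ∂ADE = DE − AE + AD,
  ∂BGJ = GJ − BJ + BG.
As a 21×14 matrix over Z this has rank 13, with invariant factors (1,1,1,1,1,1,1,1,1,1,1,1,1).

From H_k ≅ ker(∂_k) / im(∂_{k+1}) we obtain:

  H_0: rank C_0 − rank ∂_1 = 7 − 6 = 1, and the invariant factors of ∂_1 are all 1, so H_0 ≅ Z.
  H_1: rank ker ∂_1 − rank ∂_2 = (21 − 6) − 13 = 2, and the invariant factors of ∂_2 are all 1, so H_1 ≅ Z^2.
  H_2: rank ker ∂_2 − rank ∂_3 = (14 − 13) − 0 = 1, and there is no ∂_3, so H_2 ≅ Z.

(K is a triangulation of the torus T^2.)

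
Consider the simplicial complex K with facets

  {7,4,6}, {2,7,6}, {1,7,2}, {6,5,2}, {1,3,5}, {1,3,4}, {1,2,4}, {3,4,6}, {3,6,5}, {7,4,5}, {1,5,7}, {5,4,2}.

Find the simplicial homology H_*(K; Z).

H_0 ≅ Z,  H_1 ≅ Z/2,  H_2 = 0.

K has 7 vertices, 18 edges, 12 triangles.
rank ∂_0 = 0, rank ∂_1 = 6 ⇒ b_0 = 7 − 0 − 6 = 1; all invariant factors of ∂_1 are 1 so no torsion. So H_0 ≅ Z.
rank ∂_1 = 6, rank ∂_2 = 12 ⇒ b_1 = 18 − 6 − 12 = 0; ∂_2 has invariant factor(s) [2] giving torsion. So H_1 ≅ Z/2.
rank ∂_2 = 12, rank ∂_3 = 0 ⇒ b_2 = 12 − 12 − 0 = 0. So H_2 ≅ 0.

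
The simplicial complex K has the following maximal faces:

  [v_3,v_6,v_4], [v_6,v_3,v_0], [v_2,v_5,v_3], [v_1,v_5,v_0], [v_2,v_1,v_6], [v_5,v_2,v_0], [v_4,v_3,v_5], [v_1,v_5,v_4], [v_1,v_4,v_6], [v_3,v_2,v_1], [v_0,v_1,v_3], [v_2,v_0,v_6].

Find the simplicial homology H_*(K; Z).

Order the vertices as v_0 < v_1 < v_2 < v_3 < v_4 < v_5 < v_6. Listing each simplex with vertices in this order, K has dimension 2 with simplices:

  0-simplices (7): [v_0], [v_1], [v_2], [v_3], [v_4], [v_5], [v_6]
  1-simplices (18): (18 of them)
  2-simplices (12): (12 of them)

giving chain groups C_0 ≅ Z^7, C_1 ≅ Z^18, C_2 ≅ Z^12.

Boundary ∂_1: C_1 → C_0 sends each edge [p,q] (with p < q) to q − p. For instance
  ∂[v_0,v_5] = [v_5] − [v_0].
The resulting 7×18 matrix has rank 6, and its Smith normal form has invariant factors (1,1,1,1,1,1).

The boundary map ∂_2: C_2 → C_1 maps a triangle to the signed sum of its edges. For instance
  ∂[v_0,v_3,v_6] = [v_3,v_6] − [v_0,v_6] + [v_0,v_3],
  ∂[v_0,v_1,v_5] = [v_1,v_5] − [v_0,v_5] + [v_0,v_1].
The resulting 18×12 matrix has rank 12, and its Smith normal form has invariant factors (1,1,1,1,1,1,1,1,1,1,1,2).

From H_k ≅ ker(∂_k) / im(∂_{k+1}) we obtain:

  H_0: rank C_0 − rank ∂_1 = 7 − 6 = 1, and the invariant factors of ∂_1 are all 1, so H_0 = Z.
  H_1: rank ker ∂_1 − rank ∂_2 = (18 − 6) − 12 = 0, and ∂_2 has invariant factor 2 > 1, so H_1 = Z/2.
  H_2: rank ker ∂_2 − rank ∂_3 = (12 − 12) − 0 = 0, and there is no ∂_3, so H_2 = 0.

(K is a triangulation of the real projective plane RP^2.)

H_0 = Z,  H_1 = Z/2,  H_2 = 0.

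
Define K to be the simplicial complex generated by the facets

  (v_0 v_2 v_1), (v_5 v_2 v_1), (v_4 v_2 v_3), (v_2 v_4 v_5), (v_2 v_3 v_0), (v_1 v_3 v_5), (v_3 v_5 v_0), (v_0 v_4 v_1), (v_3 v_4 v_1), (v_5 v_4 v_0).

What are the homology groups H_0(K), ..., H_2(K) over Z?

Order the vertices as v_0 < v_1 < v_2 < v_3 < v_4 < v_5. Listing each simplex with vertices in this order, K has dimension 2 with simplices:

  0-simplices (6): [v_0], [v_1], [v_2], [v_3], [v_4], [v_5]
  1-simplices (15): (15 of them)
  2-simplices (10): [v_0,v_1,v_2], [v_0,v_1,v_4], [v_0,v_2,v_3], [v_0,v_3,v_5], [v_0,v_4,v_5], [v_1,v_2,v_5], [v_1,v_3,v_4], [v_1,v_3,v_5], [v_2,v_3,v_4], [v_2,v_4,v_5]

Hence C_0 ≅ Z^6, C_1 ≅ Z^15, C_2 ≅ Z^10.

Boundary ∂_1: C_1 → C_0 maps an edge to its endpoints' difference, ∂[p,q] = q − p. For instance
  ∂[v_0,v_4] = [v_4] − [v_0].
As a 6×15 matrix over Z this has rank 5, with invariant factors (1,1,1,1,1).

The boundary map ∂_2: C_2 → C_1 acts by ∂[p,q,r] = [q,r] − [p,r] + [p,q]. For instance
  ∂[v_2,v_4,v_5] = [v_4,v_5] − [v_2,v_5] + [v_2,v_4],
  ∂[v_2,v_3,v_4] = [v_3,v_4] − [v_2,v_4] + [v_2,v_3].
The resulting 15×10 matrix has rank 10, and its Smith normal form has invariant factors (1,1,1,1,1,1,1,1,1,2).

Now H_k = ker ∂_k / im ∂_{k+1}, so:

  H_0: rank C_0 − rank ∂_1 = 6 − 5 = 1, and the invariant factors of ∂_1 are all 1, so H_0 ≅ Z.
  H_1: rank ker ∂_1 − rank ∂_2 = (15 − 5) − 10 = 0, and ∂_2 has invariant factor 2 > 1, so H_1 ≅ Z/2.
  H_2: rank ker ∂_2 − rank ∂_3 = (10 − 10) − 0 = 0, and there is no ∂_3, so H_2 ≅ 0.

As a check, the Euler characteristic is 6 − 15 + 10 = 1, which agrees with 1 − 0 + 0 = 1.

H_0 ≅ Z,  H_1 ≅ Z/2,  H_2 = 0.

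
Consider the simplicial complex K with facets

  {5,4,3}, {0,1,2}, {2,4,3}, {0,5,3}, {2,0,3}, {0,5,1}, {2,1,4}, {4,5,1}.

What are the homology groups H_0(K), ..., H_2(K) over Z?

H_0 = Z,  H_1 = 0,  H_2 = Z.

We work with the vertex ordering 0 < 1 < 2 < 3 < 4 < 5. The simplices of K, each written with vertices in increasing order, are:

  0-simplices (6): [0], [1], [2], [3], [4], [5]
  1-simplices (12): [0,1], [0,2], [0,3], [0,5], [1,2], [1,4], [1,5], [2,3], [2,4], [3,4], [3,5], [4,5]
  2-simplices (8): [0,1,2], [0,1,5], [0,2,3], [0,3,5], [1,2,4], [1,4,5], [2,3,4], [3,4,5]

so the chain groups are C_0 ≅ Z^6, C_1 ≅ Z^12, C_2 ≅ Z^8.

Boundary ∂_1: C_1 → C_0 sends each edge [p,q] (with p < q) to q − p.
This gives a 6×12 integer matrix of rank 5; reducing to Smith normal form yields diagonal entries (1,1,1,1,1).

∂_2: C_2 → C_1 maps a triangle to the signed sum of its edges. For instance
  ∂[1,2,4] = [2,4] − [1,4] + [1,2],
  ∂[0,1,2] = [1,2] − [0,2] + [0,1].
As a 12×8 matrix over Z this has rank 7, with invariant factors (1,1,1,1,1,1,1).

Now H_k = ker ∂_k / im ∂_{k+1}, so:

  H_0: rank C_0 − rank ∂_1 = 6 − 5 = 1, and the invariant factors of ∂_1 are all 1, so H_0 ≅ Z.
  H_1: rank ker ∂_1 − rank ∂_2 = (12 − 5) − 7 = 0, and the invariant factors of ∂_2 are all 1, so H_1 ≅ 0.
  H_2: rank ker ∂_2 − rank ∂_3 = (8 − 7) − 0 = 1, and there is no ∂_3, so H_2 ≅ Z.

As a check, the Euler characteristic is 6 − 12 + 8 = 2, which agrees with 1 − 0 + 1 = 2.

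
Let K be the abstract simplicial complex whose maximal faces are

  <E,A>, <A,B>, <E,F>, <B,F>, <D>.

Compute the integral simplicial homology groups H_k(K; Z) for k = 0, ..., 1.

H_0 = Z^2,  H_1 = Z.

Order the vertices as A < B < D < E < F. Listing each simplex with vertices in this order, K has dimension 1 with simplices:

  0-simplices (5): A, B, D, E, F
  1-simplices (4): AB, AE, BF, EF

Hence C_0 ≅ Z^5, C_1 ≅ Z^4.

∂_1: C_1 → C_0 is given by ∂[p,q] = [q] − [p]. For instance
  ∂AE = E − A.
The 5×4 boundary matrix has rank 3 and Smith normal form diag(1,1,1).

Now H_k = ker ∂_k / im ∂_{k+1}, so:

  H_0: rank C_0 − rank ∂_1 = 5 − 3 = 2, and the invariant factors of ∂_1 are all 1, so H_0 ≅ Z^2.
  H_1: rank ker ∂_1 − rank ∂_2 = (4 − 3) − 0 = 1, and there is no ∂_2, so H_1 ≅ Z.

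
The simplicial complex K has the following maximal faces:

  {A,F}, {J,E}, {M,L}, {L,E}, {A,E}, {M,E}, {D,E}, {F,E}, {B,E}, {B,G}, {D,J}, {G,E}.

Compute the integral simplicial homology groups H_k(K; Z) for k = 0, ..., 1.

Order the vertices as A < B < D < E < F < G < J < L < M. Listing each simplex with vertices in this order, K has dimension 1 with simplices:

  0-simplices (9): A, B, D, E, F, G, J, L, M
  1-simplices (12): AE, AF, BE, BG, DE, DJ, EF, EG, EJ, EL, EM, LM

giving chain groups C_0 ≅ Z^9, C_1 ≅ Z^12.

∂_1: C_1 → C_0 sends each edge [p,q] (with p < q) to q − p. For instance
  ∂BE = E − B.
The resulting 9×12 matrix has rank 8, and its Smith normal form has invariant factors (1,1,1,1,1,1,1,1).

Now H_k = ker ∂_k / im ∂_{k+1}, so:

  H_0: rank C_0 − rank ∂_1 = 9 − 8 = 1, and the invariant factors of ∂_1 are all 1, so H_0 = Z.
  H_1: rank ker ∂_1 − rank ∂_2 = (12 − 8) − 0 = 4, and there is no ∂_2, so H_1 = Z^4.

H_0 = Z,  H_1 = Z^4.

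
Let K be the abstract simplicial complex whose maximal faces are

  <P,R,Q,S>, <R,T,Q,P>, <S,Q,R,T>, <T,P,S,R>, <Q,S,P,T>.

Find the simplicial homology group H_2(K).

H_2 ≅ 0.

We work with the vertex ordering P < Q < R < S < T. The simplices of K, each written with vertices in increasing order, are:

  0-simplices (5): P, Q, R, S, T
  1-simplices (10): PQ, PR, PS, PT, QR, QS, QT, RS, RT, ST
  2-simplices (10): PQR, PQS, PQT, PRS, PRT, PST, QRS, QRT, QST, RST
  3-simplices (5): PQRS, PQRT, PQST, PRST, QRST

giving chain groups C_0 ≅ Z^5, C_1 ≅ Z^10, C_2 ≅ Z^10, C_3 ≅ Z^5.

The boundary map ∂_1: C_1 → C_0 sends each edge [p,q] (with p < q) to q − p.
The 5×10 boundary matrix has rank 4 and Smith normal form diag(1,1,1,1).

The boundary map ∂_2: C_2 → C_1 sends each 2-simplex [p,q,r] to [q,r] − [p,r] + [p,q]. For instance
  ∂QRS = RS − QS + QR,
  ∂PQR = QR − PR + PQ.
This gives a 10×10 integer matrix of rank 6; reducing to Smith normal form yields diagonal entries (1,1,1,1,1,1).

∂_3: C_3 → C_2 sends each 3-simplex σ to the alternating sum Σ_i (−1)^i (σ with its i-th vertex removed). For instance
  ∂PQRT = QRT − PRT + PQT − PQR,
  ∂PQST = QST − PST + PQT − PQS.
As a 10×5 matrix over Z this has rank 4, with invariant factors (1,1,1,1).

From H_k ≅ ker(∂_k) / im(∂_{k+1}) we obtain:

  H_2: rank ker ∂_2 − rank ∂_3 = (10 − 6) − 4 = 0, and the invariant factors of ∂_3 are all 1, so H_2 = 0.

(K is a triangulation of the 3-sphere S^3.)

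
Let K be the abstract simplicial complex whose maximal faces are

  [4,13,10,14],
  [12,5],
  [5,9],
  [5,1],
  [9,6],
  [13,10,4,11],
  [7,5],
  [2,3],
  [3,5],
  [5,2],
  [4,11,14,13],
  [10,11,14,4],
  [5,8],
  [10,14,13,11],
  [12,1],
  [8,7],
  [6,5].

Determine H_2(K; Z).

H_2 = 0.

Take the total order 1 < 2 < 3 < 4 < 5 < 6 < 7 < 8 < 9 < 10 < 11 < 12 < 13 < 14 on the vertex set. Then K (dimension 3) consists of the simplices:

  0-simplices (14): [1], [2], [3], [4], [5], [6], [7], [8], [9], [10], [11], [12], [13], [14]
  1-simplices (22): (22 of them)
  2-simplices (10): [4,10,11], [4,10,13], [4,10,14], [4,11,13], [4,11,14], [4,13,14], [10,11,13], [10,11,14], [10,13,14], [11,13,14]
  3-simplices (5): [4,10,11,13], [4,10,11,14], [4,10,13,14], [4,11,13,14], [10,11,13,14]

Hence C_0 ≅ Z^14, C_1 ≅ Z^22, C_2 ≅ Z^10, C_3 ≅ Z^5.

Boundary ∂_1: C_1 → C_0 maps an edge to its endpoints' difference, ∂[p,q] = q − p. For instance
  ∂[13,14] = [14] − [13].
As a 14×22 matrix over Z this has rank 12, with invariant factors (1,1,1,1,1,1,1,1,1,1,1,1).

The boundary map ∂_2: C_2 → C_1 sends each 2-simplex [p,q,r] to [q,r] − [p,r] + [p,q]. For instance
  ∂[10,13,14] = [13,14] − [10,14] + [10,13],
  ∂[4,10,11] = [10,11] − [4,11] + [4,10].
The resulting 22×10 matrix has rank 6, and its Smith normal form has invariant factors (1,1,1,1,1,1).

∂_3: C_3 → C_2 sends each 3-simplex σ to the alternating sum Σ_i (−1)^i (σ with its i-th vertex removed). For instance
  ∂[4,11,13,14] = [11,13,14] − [4,13,14] + [4,11,14] − [4,11,13],
  ∂[10,11,13,14] = [11,13,14] − [10,13,14] + [10,11,14] − [10,11,13].
As a 10×5 matrix over Z this has rank 4, with invariant factors (1,1,1,1).

Computing H_k = (kernel of ∂_k) / (image of ∂_{k+1}):

  H_2: rank ker ∂_2 − rank ∂_3 = (10 − 6) − 4 = 0, and the invariant factors of ∂_3 are all 1, so H_2 = 0.

(K is a triangulation of the disjoint union of a wedge of 4 circles and the 3-sphere S^3.)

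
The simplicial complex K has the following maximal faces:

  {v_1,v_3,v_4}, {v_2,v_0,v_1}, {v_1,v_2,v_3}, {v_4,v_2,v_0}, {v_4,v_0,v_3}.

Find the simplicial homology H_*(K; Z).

K has 5 vertices, 10 edges, 5 triangles.
rank ∂_0 = 0, rank ∂_1 = 4 ⇒ b_0 = 5 − 0 − 4 = 1; all invariant factors of ∂_1 are 1 so no torsion. So H_0 ≅ Z.
rank ∂_1 = 4, rank ∂_2 = 5 ⇒ b_1 = 10 − 4 − 5 = 1; all invariant factors of ∂_2 are 1 so no torsion. So H_1 ≅ Z.
rank ∂_2 = 5, rank ∂_3 = 0 ⇒ b_2 = 5 − 5 − 0 = 0. So H_2 ≅ 0.

H_0 ≅ Z,  H_1 ≅ Z,  H_2 = 0.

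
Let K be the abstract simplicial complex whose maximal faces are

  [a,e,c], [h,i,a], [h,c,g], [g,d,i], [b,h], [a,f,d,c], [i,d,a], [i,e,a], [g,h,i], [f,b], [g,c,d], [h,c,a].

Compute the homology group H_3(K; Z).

Order the vertices as a < b < c < d < e < f < g < h < i. Listing each simplex with vertices in this order, K has dimension 3 with simplices:

  0-simplices (9): a, b, c, d, e, f, g, h, i
  1-simplices (20): ac, ad, ae, af, ah, ai, bf, bh, cd, ce, cf, cg, ch, df, dg, di, ei, gh, gi, hi
  2-simplices (13): acd, ace, acf, ach, adf, adi, aei, ahi, cdf, cdg, cgh, dgi, ghi
  3-simplices (1): acdf

so the chain groups are C_0 ≅ Z^9, C_1 ≅ Z^20, C_2 ≅ Z^13, C_3 ≅ Z^1.

Boundary ∂_1: C_1 → C_0 sends each edge [p,q] (with p < q) to q − p. For instance
  ∂ad = d − a.
This gives a 9×20 integer matrix of rank 8; reducing to Smith normal form yields diagonal entries (1,1,1,1,1,1,1,1).

∂_2: C_2 → C_1 maps a triangle to the signed sum of its edges. For instance
  ∂cdf = df − cf + cd,
  ∂acf = cf − af + ac.
The resulting 20×13 matrix has rank 11, and its Smith normal form has invariant factors (1,1,1,1,1,1,1,1,1,1,1).

The boundary map ∂_3: C_3 → C_2 sends each 3-simplex σ to the alternating sum Σ_i (−1)^i (σ with its i-th vertex removed). For instance
  ∂acdf = cdf − adf + acf − acd.
This gives a 13×1 integer matrix of rank 1; reducing to Smith normal form yields diagonal entries (1).

From H_k ≅ ker(∂_k) / im(∂_{k+1}) we obtain:

  H_3: rank ker ∂_3 − rank ∂_4 = (1 − 1) − 0 = 0, and there is no ∂_4, so H_3 = 0.

H_3 ≅ 0.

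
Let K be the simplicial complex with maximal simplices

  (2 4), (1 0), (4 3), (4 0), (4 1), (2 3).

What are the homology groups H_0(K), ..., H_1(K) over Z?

H_0 = Z,  H_1 = Z^2.

Fix the vertex order 0 < 1 < 2 < 3 < 4 and write every simplex with vertices in increasing order. Then dim K = 1 and the simplices of K are:

  0-simplices (5): [0], [1], [2], [3], [4]
  1-simplices (6): [0,1], [0,4], [1,4], [2,3], [2,4], [3,4]

so the chain groups are C_0 ≅ Z^5, C_1 ≅ Z^6.

Boundary ∂_1: C_1 → C_0 is given by ∂[p,q] = [q] − [p]. For instance
  ∂[3,4] = [4] − [3].
As a 5×6 matrix over Z this has rank 4, with invariant factors (1,1,1,1).

Now H_k = ker ∂_k / im ∂_{k+1}, so:

  H_0: rank C_0 − rank ∂_1 = 5 − 4 = 1, and the invariant factors of ∂_1 are all 1, so H_0 = Z.
  H_1: rank ker ∂_1 − rank ∂_2 = (6 − 4) − 0 = 2, and there is no ∂_2, so H_1 = Z^2.

As a check, the Euler characteristic is 5 − 6 = -1, which agrees with 1 − 2 = -1.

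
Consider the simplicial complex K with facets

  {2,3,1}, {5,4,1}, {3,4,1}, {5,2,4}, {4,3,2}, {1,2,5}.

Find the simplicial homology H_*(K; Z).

H_0 ≅ Z,  H_1 = 0,  H_2 ≅ Z.

Fix the vertex order 1 < 2 < 3 < 4 < 5 and write every simplex with vertices in increasing order. Then dim K = 2 and the simplices of K are:

  0-simplices (5): [1], [2], [3], [4], [5]
  1-simplices (9): [1,2], [1,3], [1,4], [1,5], [2,3], [2,4], [2,5], [3,4], [4,5]
  2-simplices (6): [1,2,3], [1,2,5], [1,3,4], [1,4,5], [2,3,4], [2,4,5]

giving chain groups C_0 ≅ Z^5, C_1 ≅ Z^9, C_2 ≅ Z^6.

The boundary map ∂_1: C_1 → C_0 maps an edge to its endpoints' difference, ∂[p,q] = q − p.
The 5×9 boundary matrix has rank 4 and Smith normal form diag(1,1,1,1).

The boundary map ∂_2: C_2 → C_1 sends each 2-simplex [p,q,r] to [q,r] − [p,r] + [p,q]. For instance
  ∂[1,3,4] = [3,4] − [1,4] + [1,3],
  ∂[2,4,5] = [4,5] − [2,5] + [2,4].
As a 9×6 matrix over Z this has rank 5, with invariant factors (1,1,1,1,1).

Computing H_k = (kernel of ∂_k) / (image of ∂_{k+1}):

  H_0: rank C_0 − rank ∂_1 = 5 − 4 = 1, and the invariant factors of ∂_1 are all 1, so H_0 ≅ Z.
  H_1: rank ker ∂_1 − rank ∂_2 = (9 − 4) − 5 = 0, and the invariant factors of ∂_2 are all 1, so H_1 ≅ 0.
  H_2: rank ker ∂_2 − rank ∂_3 = (6 − 5) − 0 = 1, and there is no ∂_3, so H_2 ≅ Z.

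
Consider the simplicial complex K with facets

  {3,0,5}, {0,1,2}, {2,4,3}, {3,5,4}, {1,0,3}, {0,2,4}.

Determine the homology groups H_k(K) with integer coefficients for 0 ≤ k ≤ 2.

K has 6 vertices, 12 edges, 6 triangles.
rank ∂_0 = 0, rank ∂_1 = 5 ⇒ b_0 = 6 − 0 − 5 = 1; all invariant factors of ∂_1 are 1 so no torsion. So H_0 = Z.
rank ∂_1 = 5, rank ∂_2 = 6 ⇒ b_1 = 12 − 5 − 6 = 1; all invariant factors of ∂_2 are 1 so no torsion. So H_1 = Z.
rank ∂_2 = 6, rank ∂_3 = 0 ⇒ b_2 = 6 − 6 − 0 = 0. So H_2 = 0.

H_0 ≅ Z,  H_1 ≅ Z,  H_2 = 0.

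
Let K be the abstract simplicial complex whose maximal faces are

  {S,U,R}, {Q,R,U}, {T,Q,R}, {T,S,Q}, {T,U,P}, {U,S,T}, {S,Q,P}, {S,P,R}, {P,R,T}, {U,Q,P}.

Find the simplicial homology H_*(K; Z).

H_0 = Z,  H_1 = Z_2,  H_2 = 0.

Fix the vertex order P < Q < R < S < T < U and write every simplex with vertices in increasing order. Then dim K = 2 and the simplices of K are:

  0-simplices (6): P, Q, R, S, T, U
  1-simplices (15): PQ, PR, PS, PT, PU, QR, QS, QT, QU, RS, RT, RU, ST, SU, TU
  2-simplices (10): PQS, PQU, PRS, PRT, PTU, QRT, QRU, QST, RSU, STU

so the chain groups are C_0 ≅ Z^6, C_1 ≅ Z^15, C_2 ≅ Z^10.

∂_1: C_1 → C_0 maps an edge to its endpoints' difference, ∂[p,q] = q − p.
The resulting 6×15 matrix has rank 5, and its Smith normal form has invariant factors (1,1,1,1,1).

∂_2: C_2 → C_1 sends each 2-simplex [p,q,r] to [q,r] − [p,r] + [p,q]. For instance
  ∂QRU = RU − QU + QR,
  ∂PTU = TU − PU + PT.
This gives a 15×10 integer matrix of rank 10; reducing to Smith normal form yields diagonal entries (1,1,1,1,1,1,1,1,1,2).

Reading off H_k = ker ∂_k / im ∂_{k+1}:

  H_0: rank C_0 − rank ∂_1 = 6 − 5 = 1, and the invariant factors of ∂_1 are all 1, so H_0 ≅ Z.
  H_1: rank ker ∂_1 − rank ∂_2 = (15 − 5) − 10 = 0, and ∂_2 has invariant factor 2 > 1, so H_1 ≅ Z_2.
  H_2: rank ker ∂_2 − rank ∂_3 = (10 − 10) − 0 = 0, and there is no ∂_3, so H_2 ≅ 0.

As a check, the Euler characteristic is 6 − 15 + 10 = 1, which agrees with 1 − 0 + 0 = 1.
(K is a triangulation of the real projective plane RP^2.)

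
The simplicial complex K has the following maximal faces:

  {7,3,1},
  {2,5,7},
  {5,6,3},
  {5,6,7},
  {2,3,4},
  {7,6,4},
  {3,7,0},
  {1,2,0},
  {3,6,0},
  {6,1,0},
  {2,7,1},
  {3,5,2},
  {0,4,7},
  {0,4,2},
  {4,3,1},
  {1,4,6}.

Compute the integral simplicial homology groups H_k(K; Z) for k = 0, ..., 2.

H_0 ≅ Z,  H_1 ≅ Z^2,  H_2 ≅ Z.

Order the vertices as 0 < 1 < 2 < 3 < 4 < 5 < 6 < 7. Listing each simplex with vertices in this order, K has dimension 2 with simplices:

  0-simplices (8): [0], [1], [2], [3], [4], [5], [6], [7]
  1-simplices (24): (24 of them)
  2-simplices (16): [0,1,2], [0,1,6], [0,2,4], [0,3,6], [0,3,7], [0,4,7], [1,2,7], [1,3,4], [1,3,7], [1,4,6], [2,3,4], [2,3,5], [2,5,7], [3,5,6], [4,6,7], [5,6,7]

so the chain groups are C_0 ≅ Z^8, C_1 ≅ Z^24, C_2 ≅ Z^16.

∂_1: C_1 → C_0 sends each edge [p,q] (with p < q) to q − p.
The 8×24 boundary matrix has rank 7 and Smith normal form diag(1,1,1,1,1,1,1).

The boundary map ∂_2: C_2 → C_1 maps a triangle to the signed sum of its edges. For instance
  ∂[2,3,5] = [3,5] − [2,5] + [2,3],
  ∂[1,4,6] = [4,6] − [1,6] + [1,4].
The 24×16 boundary matrix has rank 15 and Smith normal form diag(1,1,1,1,1,1,1,1,1,1,1,1,1,1,1).

Now H_k = ker ∂_k / im ∂_{k+1}, so:

  H_0: rank C_0 − rank ∂_1 = 8 − 7 = 1, and the invariant factors of ∂_1 are all 1, so H_0 ≅ Z.
  H_1: rank ker ∂_1 − rank ∂_2 = (24 − 7) − 15 = 2, and the invariant factors of ∂_2 are all 1, so H_1 ≅ Z^2.
  H_2: rank ker ∂_2 − rank ∂_3 = (16 − 15) − 0 = 1, and there is no ∂_3, so H_2 ≅ Z.

As a check, the Euler characteristic is 8 − 24 + 16 = 0, which agrees with 1 − 2 + 1 = 0.
(K is a triangulation of the torus T^2.)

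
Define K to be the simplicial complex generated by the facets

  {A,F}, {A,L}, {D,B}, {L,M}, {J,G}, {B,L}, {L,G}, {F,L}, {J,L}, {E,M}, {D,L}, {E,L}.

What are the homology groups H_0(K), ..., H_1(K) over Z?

Order the vertices as A < B < D < E < F < G < J < L < M. Listing each simplex with vertices in this order, K has dimension 1 with simplices:

  0-simplices (9): A, B, D, E, F, G, J, L, M
  1-simplices (12): AF, AL, BD, BL, DL, EL, EM, FL, GJ, GL, JL, LM

giving chain groups C_0 ≅ Z^9, C_1 ≅ Z^12.

Boundary ∂_1: C_1 → C_0 sends each edge [p,q] (with p < q) to q − p. For instance
  ∂JL = L − J.
As a 9×12 matrix over Z this has rank 8, with invariant factors (1,1,1,1,1,1,1,1).

Computing H_k = (kernel of ∂_k) / (image of ∂_{k+1}):

  H_0: rank C_0 − rank ∂_1 = 9 − 8 = 1, and the invariant factors of ∂_1 are all 1, so H_0 ≅ Z.
  H_1: rank ker ∂_1 − rank ∂_2 = (12 − 8) − 0 = 4, and there is no ∂_2, so H_1 ≅ Z^4.

As a check, the Euler characteristic is 9 − 12 = -3, which agrees with 1 − 4 = -3.
(K is a triangulation of a wedge of 4 circles.)

H_0 = Z,  H_1 = Z^4.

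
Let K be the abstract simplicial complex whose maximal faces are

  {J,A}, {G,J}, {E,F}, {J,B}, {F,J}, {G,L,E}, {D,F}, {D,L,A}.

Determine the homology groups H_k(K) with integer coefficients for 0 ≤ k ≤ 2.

H_0 = Z,  H_1 = Z^3,  H_2 = 0.

Order the vertices as A < B < D < E < F < G < J < L. Listing each simplex with vertices in this order, K has dimension 2 with simplices:

  0-simplices (8): A, B, D, E, F, G, J, L
  1-simplices (12): AD, AJ, AL, BJ, DF, DL, EF, EG, EL, FJ, GJ, GL
  2-simplices (2): ADL, EGL

giving chain groups C_0 ≅ Z^8, C_1 ≅ Z^12, C_2 ≅ Z^2.

The boundary map ∂_1: C_1 → C_0 sends each edge [p,q] (with p < q) to q − p. For instance
  ∂AL = L − A.
This gives a 8×12 integer matrix of rank 7; reducing to Smith normal form yields diagonal entries (1,1,1,1,1,1,1).

∂_2: C_2 → C_1 acts by ∂[p,q,r] = [q,r] − [p,r] + [p,q]. For instance
  ∂EGL = GL − EL + EG,
  ∂ADL = DL − AL + AD.
The 12×2 boundary matrix has rank 2 and Smith normal form diag(1,1).

Reading off H_k = ker ∂_k / im ∂_{k+1}:

  H_0: rank C_0 − rank ∂_1 = 8 − 7 = 1, and the invariant factors of ∂_1 are all 1, so H_0 = Z.
  H_1: rank ker ∂_1 − rank ∂_2 = (12 − 7) − 2 = 3, and the invariant factors of ∂_2 are all 1, so H_1 = Z^3.
  H_2: rank ker ∂_2 − rank ∂_3 = (2 − 2) − 0 = 0, and there is no ∂_3, so H_2 = 0.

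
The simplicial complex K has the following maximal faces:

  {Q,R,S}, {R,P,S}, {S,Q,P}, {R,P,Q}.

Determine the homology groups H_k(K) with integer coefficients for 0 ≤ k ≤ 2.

Take the total order P < Q < R < S on the vertex set. Then K (dimension 2) consists of the simplices:

  0-simplices (4): P, Q, R, S
  1-simplices (6): PQ, PR, PS, QR, QS, RS
  2-simplices (4): PQR, PQS, PRS, QRS

giving chain groups C_0 ≅ Z^4, C_1 ≅ Z^6, C_2 ≅ Z^4.

The boundary map ∂_1: C_1 → C_0 maps an edge to its endpoints' difference, ∂[p,q] = q − p.
The 4×6 boundary matrix has rank 3 and Smith normal form diag(1,1,1).

The boundary map ∂_2: C_2 → C_1 maps a triangle to the signed sum of its edges. For instance
  ∂PQS = QS − PS + PQ,
  ∂PQR = QR − PR + PQ.
This gives a 6×4 integer matrix of rank 3; reducing to Smith normal form yields diagonal entries (1,1,1).

Computing H_k = (kernel of ∂_k) / (image of ∂_{k+1}):

  H_0: rank C_0 − rank ∂_1 = 4 − 3 = 1, and the invariant factors of ∂_1 are all 1, so H_0 ≅ Z.
  H_1: rank ker ∂_1 − rank ∂_2 = (6 − 3) − 3 = 0, and the invariant factors of ∂_2 are all 1, so H_1 ≅ 0.
  H_2: rank ker ∂_2 − rank ∂_3 = (4 − 3) − 0 = 1, and there is no ∂_3, so H_2 ≅ Z.

As a check, the Euler characteristic is 4 − 6 + 4 = 2, which agrees with 1 − 0 + 1 = 2.

H_0 = Z,  H_1 = 0,  H_2 = Z.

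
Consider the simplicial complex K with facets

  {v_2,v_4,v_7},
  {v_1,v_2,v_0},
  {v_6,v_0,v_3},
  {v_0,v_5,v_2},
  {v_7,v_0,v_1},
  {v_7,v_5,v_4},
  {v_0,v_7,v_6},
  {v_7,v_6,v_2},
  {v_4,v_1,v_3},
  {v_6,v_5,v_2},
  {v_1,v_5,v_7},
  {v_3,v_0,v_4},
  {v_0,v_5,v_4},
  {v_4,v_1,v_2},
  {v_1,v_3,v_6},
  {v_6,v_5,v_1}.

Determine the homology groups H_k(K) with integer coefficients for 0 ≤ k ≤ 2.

H_0 ≅ Z,  H_1 ≅ Z^2,  H_2 ≅ Z.

K has 8 vertices, 24 edges, 16 triangles.
rank ∂_0 = 0, rank ∂_1 = 7 ⇒ b_0 = 8 − 0 − 7 = 1; all invariant factors of ∂_1 are 1 so no torsion. So H_0 = Z.
rank ∂_1 = 7, rank ∂_2 = 15 ⇒ b_1 = 24 − 7 − 15 = 2; all invariant factors of ∂_2 are 1 so no torsion. So H_1 = Z^2.
rank ∂_2 = 15, rank ∂_3 = 0 ⇒ b_2 = 16 − 15 − 0 = 1. So H_2 = Z.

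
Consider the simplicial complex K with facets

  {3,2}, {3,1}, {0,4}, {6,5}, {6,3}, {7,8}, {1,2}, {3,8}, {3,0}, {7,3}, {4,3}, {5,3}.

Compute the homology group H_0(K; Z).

H_0 = Z.

Order the vertices as 0 < 1 < 2 < 3 < 4 < 5 < 6 < 7 < 8. Listing each simplex with vertices in this order, K has dimension 1 with simplices:

  0-simplices (9): [0], [1], [2], [3], [4], [5], [6], [7], [8]
  1-simplices (12): [0,3], [0,4], [1,2], [1,3], [2,3], [3,4], [3,5], [3,6], [3,7], [3,8], [5,6], [7,8]

giving chain groups C_0 ≅ Z^9, C_1 ≅ Z^12.

∂_1: C_1 → C_0 is given by ∂[p,q] = [q] − [p]. For instance
  ∂[3,7] = [7] − [3].
The resulting 9×12 matrix has rank 8, and its Smith normal form has invariant factors (1,1,1,1,1,1,1,1).

Reading off H_k = ker ∂_k / im ∂_{k+1}:

  H_0: rank C_0 − rank ∂_1 = 9 − 8 = 1, and the invariant factors of ∂_1 are all 1, so H_0 ≅ Z.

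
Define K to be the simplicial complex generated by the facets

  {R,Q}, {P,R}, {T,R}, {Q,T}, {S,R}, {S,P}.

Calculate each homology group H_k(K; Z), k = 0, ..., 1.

H_0 = Z,  H_1 = Z^2.

Fix the vertex order P < Q < R < S < T and write every simplex with vertices in increasing order. Then dim K = 1 and the simplices of K are:

  0-simplices (5): P, Q, R, S, T
  1-simplices (6): PR, PS, QR, QT, RS, RT

Hence C_0 ≅ Z^5, C_1 ≅ Z^6.

The boundary map ∂_1: C_1 → C_0 sends each edge [p,q] (with p < q) to q − p. For instance
  ∂PR = R − P.
This gives a 5×6 integer matrix of rank 4; reducing to Smith normal form yields diagonal entries (1,1,1,1).

Now H_k = ker ∂_k / im ∂_{k+1}, so:

  H_0: rank C_0 − rank ∂_1 = 5 − 4 = 1, and the invariant factors of ∂_1 are all 1, so H_0 = Z.
  H_1: rank ker ∂_1 − rank ∂_2 = (6 − 4) − 0 = 2, and there is no ∂_2, so H_1 = Z^2.

(K is a triangulation of a wedge of 2 circles.)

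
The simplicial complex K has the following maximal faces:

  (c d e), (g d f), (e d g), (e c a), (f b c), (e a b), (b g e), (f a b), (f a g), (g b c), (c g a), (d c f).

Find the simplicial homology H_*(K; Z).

Take the total order a < b < c < d < e < f < g on the vertex set. Then K (dimension 2) consists of the simplices:

  0-simplices (7): a, b, c, d, e, f, g
  1-simplices (18): ab, ac, ae, af, ag, bc, be, bf, bg, cd, ce, cf, cg, de, df, dg, eg, fg
  2-simplices (12): abe, abf, ace, acg, afg, bcf, bcg, beg, cde, cdf, deg, dfg

giving chain groups C_0 ≅ Z^7, C_1 ≅ Z^18, C_2 ≅ Z^12.

∂_1: C_1 → C_0 sends each edge [p,q] (with p < q) to q − p.
This gives a 7×18 integer matrix of rank 6; reducing to Smith normal form yields diagonal entries (1,1,1,1,1,1).

∂_2: C_2 → C_1 acts by ∂[p,q,r] = [q,r] − [p,r] + [p,q]. For instance
  ∂dfg = fg − dg + df,
  ∂bcf = cf − bf + bc.
The 18×12 boundary matrix has rank 12 and Smith normal form diag(1,1,1,1,1,1,1,1,1,1,1,2).

Now H_k = ker ∂_k / im ∂_{k+1}, so:

  H_0: rank C_0 − rank ∂_1 = 7 − 6 = 1, and the invariant factors of ∂_1 are all 1, so H_0 ≅ Z.
  H_1: rank ker ∂_1 − rank ∂_2 = (18 − 6) − 12 = 0, and ∂_2 has invariant factor 2 > 1, so H_1 ≅ Z/2Z.
  H_2: rank ker ∂_2 − rank ∂_3 = (12 − 12) − 0 = 0, and there is no ∂_3, so H_2 ≅ 0.

(K is a triangulation of the real projective plane RP^2.)

H_0 = Z,  H_1 = Z/2Z,  H_2 = 0.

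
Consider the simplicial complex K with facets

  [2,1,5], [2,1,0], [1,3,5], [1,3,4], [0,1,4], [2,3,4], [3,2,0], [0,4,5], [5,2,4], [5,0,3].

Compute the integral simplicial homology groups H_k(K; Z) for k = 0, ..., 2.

We work with the vertex ordering 0 < 1 < 2 < 3 < 4 < 5. The simplices of K, each written with vertices in increasing order, are:

  0-simplices (6): [0], [1], [2], [3], [4], [5]
  1-simplices (15): [0,1], [0,2], [0,3], [0,4], [0,5], [1,2], [1,3], [1,4], [1,5], [2,3], [2,4], [2,5], [3,4], [3,5], [4,5]
  2-simplices (10): [0,1,2], [0,1,4], [0,2,3], [0,3,5], [0,4,5], [1,2,5], [1,3,4], [1,3,5], [2,3,4], [2,4,5]

giving chain groups C_0 ≅ Z^6, C_1 ≅ Z^15, C_2 ≅ Z^10.

∂_1: C_1 → C_0 sends each edge [p,q] (with p < q) to q − p. For instance
  ∂[1,3] = [3] − [1].
The 6×15 boundary matrix has rank 5 and Smith normal form diag(1,1,1,1,1).

Boundary ∂_2: C_2 → C_1 sends each 2-simplex [p,q,r] to [q,r] − [p,r] + [p,q]. For instance
  ∂[0,1,4] = [1,4] − [0,4] + [0,1],
  ∂[0,4,5] = [4,5] − [0,5] + [0,4].
The resulting 15×10 matrix has rank 10, and its Smith normal form has invariant factors (1,1,1,1,1,1,1,1,1,2).

Now H_k = ker ∂_k / im ∂_{k+1}, so:

  H_0: rank C_0 − rank ∂_1 = 6 − 5 = 1, and the invariant factors of ∂_1 are all 1, so H_0 = Z.
  H_1: rank ker ∂_1 − rank ∂_2 = (15 − 5) − 10 = 0, and ∂_2 has invariant factor 2 > 1, so H_1 = Z/2.
  H_2: rank ker ∂_2 − rank ∂_3 = (10 − 10) − 0 = 0, and there is no ∂_3, so H_2 = 0.

H_0 ≅ Z,  H_1 ≅ Z/2,  H_2 = 0.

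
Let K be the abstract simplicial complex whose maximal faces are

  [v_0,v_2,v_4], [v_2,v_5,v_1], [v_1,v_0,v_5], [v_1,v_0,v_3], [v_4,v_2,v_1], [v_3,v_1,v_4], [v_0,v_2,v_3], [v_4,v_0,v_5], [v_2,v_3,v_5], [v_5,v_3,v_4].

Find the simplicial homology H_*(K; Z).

Take the total order v_0 < v_1 < v_2 < v_3 < v_4 < v_5 on the vertex set. Then K (dimension 2) consists of the simplices:

  0-simplices (6): [v_0], [v_1], [v_2], [v_3], [v_4], [v_5]
  1-simplices (15): (15 of them)
  2-simplices (10): [v_0,v_1,v_3], [v_0,v_1,v_5], [v_0,v_2,v_3], [v_0,v_2,v_4], [v_0,v_4,v_5], [v_1,v_2,v_4], [v_1,v_2,v_5], [v_1,v_3,v_4], [v_2,v_3,v_5], [v_3,v_4,v_5]

Hence C_0 ≅ Z^6, C_1 ≅ Z^15, C_2 ≅ Z^10.

Boundary ∂_1: C_1 → C_0 maps an edge to its endpoints' difference, ∂[p,q] = q − p. For instance
  ∂[v_1,v_3] = [v_3] − [v_1].
The resulting 6×15 matrix has rank 5, and its Smith normal form has invariant factors (1,1,1,1,1).

∂_2: C_2 → C_1 acts by ∂[p,q,r] = [q,r] − [p,r] + [p,q]. For instance
  ∂[v_1,v_3,v_4] = [v_3,v_4] − [v_1,v_4] + [v_1,v_3],
  ∂[v_3,v_4,v_5] = [v_4,v_5] − [v_3,v_5] + [v_3,v_4].
The resulting 15×10 matrix has rank 10, and its Smith normal form has invariant factors (1,1,1,1,1,1,1,1,1,2).

From H_k ≅ ker(∂_k) / im(∂_{k+1}) we obtain:

  H_0: rank C_0 − rank ∂_1 = 6 − 5 = 1, and the invariant factors of ∂_1 are all 1, so H_0 = Z.
  H_1: rank ker ∂_1 − rank ∂_2 = (15 − 5) − 10 = 0, and ∂_2 has invariant factor 2 > 1, so H_1 = Z/2Z.
  H_2: rank ker ∂_2 − rank ∂_3 = (10 − 10) − 0 = 0, and there is no ∂_3, so H_2 = 0.

As a check, the Euler characteristic is 6 − 15 + 10 = 1, which agrees with 1 − 0 + 0 = 1.

H_0 ≅ Z,  H_1 ≅ Z/2Z,  H_2 = 0.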